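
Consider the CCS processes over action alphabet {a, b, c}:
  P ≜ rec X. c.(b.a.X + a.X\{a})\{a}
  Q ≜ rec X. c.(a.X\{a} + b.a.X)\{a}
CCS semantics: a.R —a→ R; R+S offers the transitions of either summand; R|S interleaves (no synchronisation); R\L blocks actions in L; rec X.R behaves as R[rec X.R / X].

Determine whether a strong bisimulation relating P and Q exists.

Reachable graph of P (3 states):
  p0 = rec X. c.(b.a.X + a.X\{a})\{a} | =c=> p1
  p1 = (b.a.(rec X. c.(b.a.X + a.X\{a})\{a}) + a.(rec X. c.(b.a.X + a.X\{a})\{a})\{a})\{a} | =b=> p2
  p2 = (a.(rec X. c.(b.a.X + a.X\{a})\{a}))\{a} | (no moves)
Reachable graph of Q (3 states):
  q0 = rec X. c.(a.X\{a} + b.a.X)\{a} | =c=> q1
  q1 = (a.(rec X. c.(a.X\{a} + b.a.X)\{a})\{a} + b.a.(rec X. c.(a.X\{a} + b.a.X)\{a}))\{a} | =b=> q2
  q2 = (a.(rec X. c.(a.X\{a} + b.a.X)\{a}))\{a} | (no moves)
Partition-refinement fixed point:
  B0 = {p0, q0}
  B1 = {p1, q1}
  B2 = {p2, q2}
p0 ∈ B0, q0 ∈ B0 → same block

bisimilar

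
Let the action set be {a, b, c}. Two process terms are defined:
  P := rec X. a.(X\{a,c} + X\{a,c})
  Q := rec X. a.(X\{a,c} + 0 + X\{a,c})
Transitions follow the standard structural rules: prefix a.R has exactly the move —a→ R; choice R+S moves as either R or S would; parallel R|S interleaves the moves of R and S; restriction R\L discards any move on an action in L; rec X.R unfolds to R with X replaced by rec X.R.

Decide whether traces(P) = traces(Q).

trace-equivalent

P's transition system — 2 states:
  s0 = rec X. a.(X\{a,c} + X\{a,c}) → =a=> s1
  s1 = (rec X. a.(X\{a,c} + X\{a,c}))\{a,c} + (rec X. a.(X\{a,c} + X\{a,c}))\{a,c} → deadlocked
Q's transition system — 2 states:
  t0 = rec X. a.(X\{a,c} + 0 + X\{a,c}) → =a=> t1
  t1 = (rec X. a.(X\{a,c} + 0 + X\{a,c}))\{a,c} + 0 + (rec X. a.(X\{a,c} + 0 + X\{a,c}))\{a,c} → deadlocked
Bisimilarity quotient blocks:
  B0 = {s0, t0}
  B1 = {s1, t1}
s0 ∈ B0, t0 ∈ B0 → same block
Bisimilar ⇒ trace-equivalent.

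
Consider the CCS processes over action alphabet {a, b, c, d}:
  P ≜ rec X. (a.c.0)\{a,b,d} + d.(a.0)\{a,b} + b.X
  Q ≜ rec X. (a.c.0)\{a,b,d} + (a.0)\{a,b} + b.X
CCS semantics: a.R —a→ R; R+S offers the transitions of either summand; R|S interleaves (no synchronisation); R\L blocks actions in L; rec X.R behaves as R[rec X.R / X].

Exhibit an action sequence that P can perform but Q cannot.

Reachable graph of P (2 states):
  u0 = rec X. (a.c.0)\{a,b,d} + d.(a.0)\{a,b} + b.X ⊢ -b-> u0, -d-> u1
  u1 = (a.0)\{a,b} ⊢ stopped
Reachable graph of Q (1 states):
  v0 = rec X. (a.c.0)\{a,b,d} + (a.0)\{a,b} + b.X ⊢ -b-> v0
Trace ⟨d⟩ through P, begin at {u0}:
  after d @ step 1: {u1}
  P completes σ.
Trace ⟨d⟩ through Q, begin at {v0}:
  after d @ step 1: no successor for Q

d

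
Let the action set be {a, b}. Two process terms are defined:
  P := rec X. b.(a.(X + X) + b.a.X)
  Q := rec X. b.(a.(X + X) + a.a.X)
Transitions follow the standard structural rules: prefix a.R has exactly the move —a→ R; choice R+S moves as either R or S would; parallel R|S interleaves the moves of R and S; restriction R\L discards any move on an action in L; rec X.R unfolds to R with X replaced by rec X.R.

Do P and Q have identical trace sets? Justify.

LTS(P): 4 reachable states
  m0 = rec X. b.(a.(X + X) + b.a.X) :: —b→ m1
  m1 = a.((rec X. b.(a.(X + X) + b.a.X)) + (rec X. b.(a.(X + X) + b.a.X))) + b.a.(rec X. b.(a.(X + X) + b.a.X)) :: —a→ m2, —b→ m3
  m2 = (rec X. b.(a.(X + X) + b.a.X)) + (rec X. b.(a.(X + X) + b.a.X)) :: —b→ m1
  m3 = a.(rec X. b.(a.(X + X) + b.a.X)) :: —a→ m0
LTS(Q): 4 reachable states
  n0 = rec X. b.(a.(X + X) + a.a.X) :: —b→ n1
  n1 = a.((rec X. b.(a.(X + X) + a.a.X)) + (rec X. b.(a.(X + X) + a.a.X))) + a.a.(rec X. b.(a.(X + X) + a.a.X)) :: —a→ n2, —a→ n3
  n2 = (rec X. b.(a.(X + X) + a.a.X)) + (rec X. b.(a.(X + X) + a.a.X)) :: —b→ n1
  n3 = a.(rec X. b.(a.(X + X) + a.a.X)) :: —a→ n0
Executing bb from P (initial set {m0}):
  after b @ step 1: {m1}
  after b @ step 2: {m3}
  ✓ P
Executing bb from Q (initial set {n0}):
  after b @ step 1: {n1}
  after b @ step 2: ∅ (Q stuck)

trace-distinct — witness ⟨bb⟩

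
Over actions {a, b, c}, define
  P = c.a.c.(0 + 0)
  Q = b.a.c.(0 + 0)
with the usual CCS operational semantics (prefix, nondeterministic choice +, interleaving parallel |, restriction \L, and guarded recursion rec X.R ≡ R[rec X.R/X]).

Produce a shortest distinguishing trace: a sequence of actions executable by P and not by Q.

c

LTS(P): 4 reachable states
  u0 = c.a.c.(0 + 0) :: =c=> u1
  u1 = a.c.(0 + 0) :: =a=> u2
  u2 = c.(0 + 0) :: =c=> u3
  u3 = 0 + 0 :: deadlocked
LTS(Q): 4 reachable states
  v0 = b.a.c.(0 + 0) :: =b=> v1
  v1 = a.c.(0 + 0) :: =a=> v2
  v2 = c.(0 + 0) :: =c=> v3
  v3 = 0 + 0 :: deadlocked
Run σ = ⟨c⟩ on P: start {u0}
  [1] c ⇒ {u1}
  — P admits the full trace.
Run σ = ⟨c⟩ on Q: start {v0}
  [1] c ⇒ ∅ (Q stuck)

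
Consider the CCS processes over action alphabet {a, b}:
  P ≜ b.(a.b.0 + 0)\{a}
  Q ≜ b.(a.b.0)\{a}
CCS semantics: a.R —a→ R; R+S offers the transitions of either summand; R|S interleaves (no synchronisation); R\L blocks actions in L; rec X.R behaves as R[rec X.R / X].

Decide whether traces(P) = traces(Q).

LTS(P): 2 reachable states
  p0 = b.(a.b.0 + 0)\{a} ⊢ -b-> p1
  p1 = (a.b.0 + 0)\{a} ⊢ (no moves)
LTS(Q): 2 reachable states
  q0 = b.(a.b.0)\{a} ⊢ -b-> q1
  q1 = (a.b.0)\{a} ⊢ (no moves)
Coarsest stable partition (strong bisimilarity classes):
  B0 = {p0, q0}
  B1 = {p1, q1}
p0 ∈ B0, q0 ∈ B0 → same block
Bisimilar ⇒ trace-equivalent.

trace-equivalent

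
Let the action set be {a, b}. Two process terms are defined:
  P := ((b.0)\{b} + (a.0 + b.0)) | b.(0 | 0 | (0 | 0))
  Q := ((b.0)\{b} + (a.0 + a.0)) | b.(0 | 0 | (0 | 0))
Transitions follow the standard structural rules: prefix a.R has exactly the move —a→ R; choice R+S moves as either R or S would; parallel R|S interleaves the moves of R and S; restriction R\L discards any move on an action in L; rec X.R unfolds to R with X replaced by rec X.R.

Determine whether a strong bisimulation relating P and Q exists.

P's transition system — 4 states:
  s0 = ((b.0)\{b} + (a.0 + b.0)) | b.(0 | 0 | (0 | 0)) → --a--▸ s1, --b--▸ s1, --b--▸ s2
  s1 = 0 | b.(0 | 0 | (0 | 0)) → --b--▸ s3
  s2 = ((b.0)\{b} + (a.0 + b.0)) | (0 | 0 | (0 | 0)) → --a--▸ s3, --b--▸ s3
  s3 = 0 | (0 | 0 | (0 | 0)) → stopped
Q's transition system — 4 states:
  t0 = ((b.0)\{b} + (a.0 + a.0)) | b.(0 | 0 | (0 | 0)) → --a--▸ t1, --b--▸ t2
  t1 = 0 | b.(0 | 0 | (0 | 0)) → --b--▸ t3
  t2 = ((b.0)\{b} + (a.0 + a.0)) | (0 | 0 | (0 | 0)) → --a--▸ t3
  t3 = 0 | (0 | 0 | (0 | 0)) → stopped
Bisimilarity quotient blocks:
  B0 = {s0}
  B1 = {s1, t1}
  B2 = {s3, t3}
  B3 = {s2}
  B4 = {t0}
  B5 = {t2}
s0 ∈ B0, t0 ∈ B4 → different blocks

P ≁ Q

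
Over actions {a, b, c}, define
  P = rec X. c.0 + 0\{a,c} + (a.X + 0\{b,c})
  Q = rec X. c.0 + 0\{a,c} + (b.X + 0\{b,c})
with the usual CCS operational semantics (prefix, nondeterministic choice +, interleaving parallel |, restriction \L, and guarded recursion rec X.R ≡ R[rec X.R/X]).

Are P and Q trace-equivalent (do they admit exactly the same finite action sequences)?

Reachable graph of P (2 states):
  s0 = rec X. c.0 + 0\{a,c} + (a.X + 0\{b,c}) has moves —a→ s0, —c→ s1
  s1 = 0 has moves deadlocked
Reachable graph of Q (2 states):
  t0 = rec X. c.0 + 0\{a,c} + (b.X + 0\{b,c}) has moves —b→ t0, —c→ t1
  t1 = 0 has moves deadlocked
Trace ⟨a⟩ through P, begin at {s0}:
  after a @ step 1: {s0}
  — P admits the full trace.
Trace ⟨a⟩ through Q, begin at {t0}:
  after a @ step 1: ∅  — Q cannot continue

traces(P) ≠ traces(Q) — witness ⟨a⟩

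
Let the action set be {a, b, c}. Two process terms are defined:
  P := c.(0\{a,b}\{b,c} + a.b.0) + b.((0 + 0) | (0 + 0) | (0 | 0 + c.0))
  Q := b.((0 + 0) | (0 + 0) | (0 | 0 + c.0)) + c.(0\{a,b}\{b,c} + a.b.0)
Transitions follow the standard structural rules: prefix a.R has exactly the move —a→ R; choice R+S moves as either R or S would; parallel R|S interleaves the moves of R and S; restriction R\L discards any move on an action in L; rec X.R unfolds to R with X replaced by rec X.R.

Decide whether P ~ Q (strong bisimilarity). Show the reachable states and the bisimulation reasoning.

P ~ Q

Reachable graph of P (6 states):
  s0 = c.(0\{a,b}\{b,c} + a.b.0) + b.((0 + 0) | (0 + 0) | (0 | 0 + c.0)) | —b→ s1, —c→ s2
  s1 = (0 + 0) | (0 + 0) | (0 | 0 + c.0) | —c→ s3
  s2 = 0\{a,b}\{b,c} + a.b.0 | —a→ s4
  s3 = (0 + 0) | (0 + 0) | 0 | ∅
  s4 = b.0 | —b→ s5
  s5 = 0 | ∅
Reachable graph of Q (6 states):
  t0 = b.((0 + 0) | (0 + 0) | (0 | 0 + c.0)) + c.(0\{a,b}\{b,c} + a.b.0) | —b→ t1, —c→ t2
  t1 = (0 + 0) | (0 + 0) | (0 | 0 + c.0) | —c→ t3
  t2 = 0\{a,b}\{b,c} + a.b.0 | —a→ t4
  t3 = (0 + 0) | (0 + 0) | 0 | ∅
  t4 = b.0 | —b→ t5
  t5 = 0 | ∅
Coarsest stable partition (strong bisimilarity classes):
  B0 = {s0, t0}
  B1 = {s1, t1}
  B2 = {s3, s5, t3, t5}
  B3 = {s2, t2}
  B4 = {s4, t4}
s0 ∈ B0, t0 ∈ B0 → same block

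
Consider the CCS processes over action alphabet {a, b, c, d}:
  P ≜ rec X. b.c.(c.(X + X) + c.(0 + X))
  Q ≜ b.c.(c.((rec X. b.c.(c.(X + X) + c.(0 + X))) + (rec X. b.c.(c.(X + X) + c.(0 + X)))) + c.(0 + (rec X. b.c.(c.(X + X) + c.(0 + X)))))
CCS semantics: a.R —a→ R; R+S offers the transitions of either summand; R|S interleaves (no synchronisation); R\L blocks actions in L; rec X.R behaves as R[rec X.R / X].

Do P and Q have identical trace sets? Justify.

LTS(P): 5 reachable states
  u0 = rec X. b.c.(c.(X + X) + c.(0 + X)) → --b--▸ u1
  u1 = c.(c.((rec X. b.c.(c.(X + X) + c.(0 + X))) + (rec X. b.c.(c.(X + X) + c.(0 + X)))) + c.(0 + (rec X. b.c.(c.(X + X) + c.(0 + X))))) → --c--▸ u2
  u2 = c.((rec X. b.c.(c.(X + X) + c.(0 + X))) + (rec X. b.c.(c.(X + X) + c.(0 + X)))) + c.(0 + (rec X. b.c.(c.(X + X) + c.(0 + X)))) → --c--▸ u3, --c--▸ u4
  u3 = (rec X. b.c.(c.(X + X) + c.(0 + X))) + (rec X. b.c.(c.(X + X) + c.(0 + X))) → --b--▸ u1
  u4 = 0 + (rec X. b.c.(c.(X + X) + c.(0 + X))) → --b--▸ u1
LTS(Q): 5 reachable states
  v0 = b.c.(c.((rec X. b.c.(c.(X + X) + c.(0 + X))) + (rec X. b.c.(c.(X + X) + c.(0 + X)))) + c.(0 + (rec X. b.c.(c.(X + X) + c.(0 + X))))) → --b--▸ v1
  v1 = c.(c.((rec X. b.c.(c.(X + X) + c.(0 + X))) + (rec X. b.c.(c.(X + X) + c.(0 + X)))) + c.(0 + (rec X. b.c.(c.(X + X) + c.(0 + X))))) → --c--▸ v2
  v2 = c.((rec X. b.c.(c.(X + X) + c.(0 + X))) + (rec X. b.c.(c.(X + X) + c.(0 + X)))) + c.(0 + (rec X. b.c.(c.(X + X) + c.(0 + X)))) → --c--▸ v3, --c--▸ v4
  v3 = (rec X. b.c.(c.(X + X) + c.(0 + X))) + (rec X. b.c.(c.(X + X) + c.(0 + X))) → --b--▸ v1
  v4 = 0 + (rec X. b.c.(c.(X + X) + c.(0 + X))) → --b--▸ v1
Coarsest stable partition (strong bisimilarity classes):
  B0 = {u0, u3, u4, v0, v3, v4}
  B1 = {u1, v1}
  B2 = {u2, v2}
u0 ∈ B0, v0 ∈ B0 → same block
Bisimilar ⇒ trace-equivalent.

traces(P) = traces(Q)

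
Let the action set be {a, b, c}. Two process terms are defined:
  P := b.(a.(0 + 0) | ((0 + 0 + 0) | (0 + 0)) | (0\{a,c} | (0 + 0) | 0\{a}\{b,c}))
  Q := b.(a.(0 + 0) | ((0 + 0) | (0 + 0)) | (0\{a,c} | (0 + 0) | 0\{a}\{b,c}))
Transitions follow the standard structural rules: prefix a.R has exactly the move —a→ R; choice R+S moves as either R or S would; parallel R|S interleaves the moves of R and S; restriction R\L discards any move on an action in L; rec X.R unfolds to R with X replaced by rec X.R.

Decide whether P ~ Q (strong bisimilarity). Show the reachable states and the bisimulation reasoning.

P ~ Q

Reachable graph of P (3 states):
  u0 = b.(a.(0 + 0) | ((0 + 0 + 0) | (0 + 0)) | (0\{a,c} | (0 + 0) | 0\{a}\{b,c})) :: -b-> u1
  u1 = a.(0 + 0) | ((0 + 0 + 0) | (0 + 0)) | (0\{a,c} | (0 + 0) | 0\{a}\{b,c}) :: -a-> u2
  u2 = (0 + 0) | ((0 + 0 + 0) | (0 + 0)) | (0\{a,c} | (0 + 0) | 0\{a}\{b,c}) :: stopped
Reachable graph of Q (3 states):
  v0 = b.(a.(0 + 0) | ((0 + 0) | (0 + 0)) | (0\{a,c} | (0 + 0) | 0\{a}\{b,c})) :: -b-> v1
  v1 = a.(0 + 0) | ((0 + 0) | (0 + 0)) | (0\{a,c} | (0 + 0) | 0\{a}\{b,c}) :: -a-> v2
  v2 = (0 + 0) | ((0 + 0) | (0 + 0)) | (0\{a,c} | (0 + 0) | 0\{a}\{b,c}) :: stopped
Bisimilarity quotient blocks:
  B0 = {u0, v0}
  B1 = {u1, v1}
  B2 = {u2, v2}
u0 ∈ B0, v0 ∈ B0 → same block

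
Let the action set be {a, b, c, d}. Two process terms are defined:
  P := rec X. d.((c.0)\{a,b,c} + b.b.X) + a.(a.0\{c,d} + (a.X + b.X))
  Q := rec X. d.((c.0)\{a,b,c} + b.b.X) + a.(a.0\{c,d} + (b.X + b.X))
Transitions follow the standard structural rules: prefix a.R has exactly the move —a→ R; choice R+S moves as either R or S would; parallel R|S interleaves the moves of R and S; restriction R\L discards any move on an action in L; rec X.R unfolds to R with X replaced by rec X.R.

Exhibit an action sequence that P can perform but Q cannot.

aaa

LTS(P): 5 reachable states
  m0 = rec X. d.((c.0)\{a,b,c} + b.b.X) + a.(a.0\{c,d} + (a.X + b.X)) ⊢ ··a··> m1, ··d··> m2
  m1 = a.0\{c,d} + (a.(rec X. d.((c.0)\{a,b,c} + b.b.X) + a.(a.0\{c,d} + (a.X + b.X))) + b.(rec X. d.((c.0)\{a,b,c} + b.b.X) + a.(a.0\{c,d} + (a.X + b.X)))) ⊢ ··a··> m0, ··a··> m3, ··b··> m0
  m2 = (c.0)\{a,b,c} + b.b.(rec X. d.((c.0)\{a,b,c} + b.b.X) + a.(a.0\{c,d} + (a.X + b.X))) ⊢ ··b··> m4
  m3 = 0\{c,d} ⊢ deadlocked
  m4 = b.(rec X. d.((c.0)\{a,b,c} + b.b.X) + a.(a.0\{c,d} + (a.X + b.X))) ⊢ ··b··> m0
LTS(Q): 5 reachable states
  n0 = rec X. d.((c.0)\{a,b,c} + b.b.X) + a.(a.0\{c,d} + (b.X + b.X)) ⊢ ··a··> n1, ··d··> n2
  n1 = a.0\{c,d} + (b.(rec X. d.((c.0)\{a,b,c} + b.b.X) + a.(a.0\{c,d} + (b.X + b.X))) + b.(rec X. d.((c.0)\{a,b,c} + b.b.X) + a.(a.0\{c,d} + (b.X + b.X)))) ⊢ ··a··> n3, ··b··> n0
  n2 = (c.0)\{a,b,c} + b.b.(rec X. d.((c.0)\{a,b,c} + b.b.X) + a.(a.0\{c,d} + (b.X + b.X))) ⊢ ··b··> n4
  n3 = 0\{c,d} ⊢ deadlocked
  n4 = b.(rec X. d.((c.0)\{a,b,c} + b.b.X) + a.(a.0\{c,d} + (b.X + b.X))) ⊢ ··b··> n0
Run σ = ⟨aaa⟩ on P: start {m0}
  after a @ step 1: {m1}
  after a @ step 2: {m0, m3}
  after a @ step 3: {m1}
  ✓ P
Run σ = ⟨aaa⟩ on Q: start {n0}
  after a @ step 1: {n1}
  after a @ step 2: {n3}
  after a @ step 3: no successor for Q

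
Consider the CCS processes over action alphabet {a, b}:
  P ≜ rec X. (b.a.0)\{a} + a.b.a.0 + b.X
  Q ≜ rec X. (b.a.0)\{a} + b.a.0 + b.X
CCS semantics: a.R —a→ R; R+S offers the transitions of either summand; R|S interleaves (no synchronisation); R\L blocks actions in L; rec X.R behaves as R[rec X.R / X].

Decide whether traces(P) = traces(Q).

NO — witness ⟨a⟩

LTS(P): 5 reachable states
  s0 = rec X. (b.a.0)\{a} + a.b.a.0 + b.X ⊢ —a→ s1, —b→ s0, —b→ s2
  s1 = b.a.0 ⊢ —b→ s3
  s2 = (a.0)\{a} ⊢ ·
  s3 = a.0 ⊢ —a→ s4
  s4 = 0 ⊢ ·
LTS(Q): 4 reachable states
  t0 = rec X. (b.a.0)\{a} + b.a.0 + b.X ⊢ —b→ t0, —b→ t1, —b→ t2
  t1 = (a.0)\{a} ⊢ ·
  t2 = a.0 ⊢ —a→ t3
  t3 = 0 ⊢ ·
Executing a from P (initial set {s0}):
  [1] a ⇒ {s1}
  P completes σ.
Executing a from Q (initial set {t0}):
  [1] a ⇒ ∅ (Q stuck)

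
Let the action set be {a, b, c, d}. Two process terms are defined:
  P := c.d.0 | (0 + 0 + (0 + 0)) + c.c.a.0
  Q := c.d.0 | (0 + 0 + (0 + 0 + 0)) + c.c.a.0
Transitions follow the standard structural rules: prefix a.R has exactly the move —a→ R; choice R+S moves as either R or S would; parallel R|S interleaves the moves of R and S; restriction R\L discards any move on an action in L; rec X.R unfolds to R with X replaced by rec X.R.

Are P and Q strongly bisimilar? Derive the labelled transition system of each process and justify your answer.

P ~ Q

P's transition system — 6 states:
  u0 = c.d.0 | (0 + 0 + (0 + 0)) + c.c.a.0 → —c→ u1, —c→ u2
  u1 = c.a.0 → —c→ u3
  u2 = d.0 | (0 + 0 + (0 + 0)) → —d→ u4
  u3 = a.0 → —a→ u5
  u4 = 0 | (0 + 0 + (0 + 0)) → stopped
  u5 = 0 → stopped
Q's transition system — 6 states:
  v0 = c.d.0 | (0 + 0 + (0 + 0 + 0)) + c.c.a.0 → —c→ v1, —c→ v2
  v1 = c.a.0 → —c→ v3
  v2 = d.0 | (0 + 0 + (0 + 0 + 0)) → —d→ v4
  v3 = a.0 → —a→ v5
  v4 = 0 | (0 + 0 + (0 + 0 + 0)) → stopped
  v5 = 0 → stopped
Partition-refinement fixed point:
  B0 = {u0, v0}
  B1 = {u1, v1}
  B2 = {u3, v3}
  B3 = {u4, u5, v4, v5}
  B4 = {u2, v2}
u0 ∈ B0, v0 ∈ B0 → same block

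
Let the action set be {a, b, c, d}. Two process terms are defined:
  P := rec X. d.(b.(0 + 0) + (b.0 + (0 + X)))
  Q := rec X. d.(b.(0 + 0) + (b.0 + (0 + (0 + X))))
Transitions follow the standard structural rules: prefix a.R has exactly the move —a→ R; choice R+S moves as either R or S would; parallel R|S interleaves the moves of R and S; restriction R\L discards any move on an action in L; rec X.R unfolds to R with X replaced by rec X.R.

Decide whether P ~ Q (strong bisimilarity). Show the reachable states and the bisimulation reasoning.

LTS(P): 4 reachable states
  p0 = rec X. d.(b.(0 + 0) + (b.0 + (0 + X))) ⊢ ··d··> p1
  p1 = b.(0 + 0) + (b.0 + (0 + (rec X. d.(b.(0 + 0) + (b.0 + (0 + X)))))) ⊢ ··b··> p2, ··b··> p3, ··d··> p1
  p2 = 0 ⊢ ∅
  p3 = 0 + 0 ⊢ ∅
LTS(Q): 4 reachable states
  q0 = rec X. d.(b.(0 + 0) + (b.0 + (0 + (0 + X)))) ⊢ ··d··> q1
  q1 = b.(0 + 0) + (b.0 + (0 + (0 + (rec X. d.(b.(0 + 0) + (b.0 + (0 + (0 + X)))))))) ⊢ ··b··> q2, ··b··> q3, ··d··> q1
  q2 = 0 ⊢ ∅
  q3 = 0 + 0 ⊢ ∅
Coarsest stable partition (strong bisimilarity classes):
  B0 = {p0, q0}
  B1 = {p1, q1}
  B2 = {p2, p3, q2, q3}
p0 ∈ B0, q0 ∈ B0 → same block

P ~ Q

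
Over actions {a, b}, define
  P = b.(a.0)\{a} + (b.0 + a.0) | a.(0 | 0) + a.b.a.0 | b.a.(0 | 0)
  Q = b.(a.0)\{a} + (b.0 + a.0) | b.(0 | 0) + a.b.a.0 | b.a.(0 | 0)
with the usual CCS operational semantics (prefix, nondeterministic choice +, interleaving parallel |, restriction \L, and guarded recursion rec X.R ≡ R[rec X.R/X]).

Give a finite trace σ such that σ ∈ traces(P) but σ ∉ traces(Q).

aa

LTS(P): 14 reachable states
  s0 = b.(a.0)\{a} + (b.0 + a.0) | a.(0 | 0) + a.b.a.0 | b.a.(0 | 0) has moves =a=> s1, =a=> s2, =a=> s3, =b=> s2, =b=> s4, =b=> s5
  s1 = (b.0 + a.0) | (0 | 0) has moves =a=> s6, =b=> s6
  s2 = 0 | a.(0 | 0) has moves =a=> s6
  s3 = b.a.0 | b.a.(0 | 0) has moves =b=> s7, =b=> s8
  s4 = (a.0)\{a} has moves ·
  s5 = a.b.a.0 | a.(0 | 0) has moves =a=> s8, =a=> s9
  s6 = 0 | (0 | 0) has moves ·
  s7 = a.0 | b.a.(0 | 0) has moves =a=> s10, =b=> s11
  s8 = b.a.0 | a.(0 | 0) has moves =a=> s12, =b=> s11
  s9 = a.b.a.0 | (0 | 0) has moves =a=> s12
  s10 = 0 | b.a.(0 | 0) has moves =b=> s2
  s11 = a.0 | a.(0 | 0) has moves =a=> s13, =a=> s2
  s12 = b.a.0 | (0 | 0) has moves =b=> s13
  s13 = a.0 | (0 | 0) has moves =a=> s6
LTS(Q): 15 reachable states
  t0 = b.(a.0)\{a} + (b.0 + a.0) | b.(0 | 0) + a.b.a.0 | b.a.(0 | 0) has moves =a=> t1, =a=> t2, =b=> t1, =b=> t3, =b=> t4, =b=> t5
  t1 = 0 | b.(0 | 0) has moves =b=> t6
  t2 = b.a.0 | b.a.(0 | 0) has moves =b=> t7, =b=> t8
  t3 = (a.0)\{a} has moves ·
  t4 = (b.0 + a.0) | (0 | 0) has moves =a=> t6, =b=> t6
  t5 = a.b.a.0 | a.(0 | 0) has moves =a=> t8, =a=> t9
  t6 = 0 | (0 | 0) has moves ·
  t7 = a.0 | b.a.(0 | 0) has moves =a=> t10, =b=> t11
  t8 = b.a.0 | a.(0 | 0) has moves =a=> t12, =b=> t11
  t9 = a.b.a.0 | (0 | 0) has moves =a=> t12
  t10 = 0 | b.a.(0 | 0) has moves =b=> t13
  t11 = a.0 | a.(0 | 0) has moves =a=> t13, =a=> t14
  t12 = b.a.0 | (0 | 0) has moves =b=> t14
  t13 = 0 | a.(0 | 0) has moves =a=> t6
  t14 = a.0 | (0 | 0) has moves =a=> t6
Executing aa from P (initial set {s0}):
  after a @ step 1: {s1, s2, s3}
  after a @ step 2: {s6}
  P completes σ.
Executing aa from Q (initial set {t0}):
  after a @ step 1: {t1, t2}
  after a @ step 2: ∅  — Q cannot continue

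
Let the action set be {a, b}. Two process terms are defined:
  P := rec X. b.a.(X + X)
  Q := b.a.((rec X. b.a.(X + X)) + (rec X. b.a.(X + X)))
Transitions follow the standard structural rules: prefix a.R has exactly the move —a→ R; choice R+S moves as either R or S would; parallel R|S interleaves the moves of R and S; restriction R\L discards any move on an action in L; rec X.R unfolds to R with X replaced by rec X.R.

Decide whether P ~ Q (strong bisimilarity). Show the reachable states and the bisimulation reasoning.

P ~ Q

P's transition system — 3 states:
  u0 = rec X. b.a.(X + X) → —b→ u1
  u1 = a.((rec X. b.a.(X + X)) + (rec X. b.a.(X + X))) → —a→ u2
  u2 = (rec X. b.a.(X + X)) + (rec X. b.a.(X + X)) → —b→ u1
Q's transition system — 3 states:
  v0 = b.a.((rec X. b.a.(X + X)) + (rec X. b.a.(X + X))) → —b→ v1
  v1 = a.((rec X. b.a.(X + X)) + (rec X. b.a.(X + X))) → —a→ v2
  v2 = (rec X. b.a.(X + X)) + (rec X. b.a.(X + X)) → —b→ v1
Partition-refinement fixed point:
  B0 = {u0, u2, v0, v2}
  B1 = {u1, v1}
u0 ∈ B0, v0 ∈ B0 → same block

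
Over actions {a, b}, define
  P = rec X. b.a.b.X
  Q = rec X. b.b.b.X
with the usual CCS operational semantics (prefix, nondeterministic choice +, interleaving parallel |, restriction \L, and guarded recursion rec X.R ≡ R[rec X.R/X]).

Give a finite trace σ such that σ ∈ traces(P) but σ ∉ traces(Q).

ba

Reachable graph of P (3 states):
  s0 = rec X. b.a.b.X has moves ··b··> s1
  s1 = a.b.(rec X. b.a.b.X) has moves ··a··> s2
  s2 = b.(rec X. b.a.b.X) has moves ··b··> s0
Reachable graph of Q (3 states):
  t0 = rec X. b.b.b.X has moves ··b··> t1
  t1 = b.b.(rec X. b.b.b.X) has moves ··b··> t2
  t2 = b.(rec X. b.b.b.X) has moves ··b··> t0
Run σ = ⟨ba⟩ on P: start {s0}
  [1] b ⇒ {s1}
  [2] a ⇒ {s2}
  P completes σ.
Run σ = ⟨ba⟩ on Q: start {t0}
  [1] b ⇒ {t1}
  [2] a ⇒ ∅ (Q stuck)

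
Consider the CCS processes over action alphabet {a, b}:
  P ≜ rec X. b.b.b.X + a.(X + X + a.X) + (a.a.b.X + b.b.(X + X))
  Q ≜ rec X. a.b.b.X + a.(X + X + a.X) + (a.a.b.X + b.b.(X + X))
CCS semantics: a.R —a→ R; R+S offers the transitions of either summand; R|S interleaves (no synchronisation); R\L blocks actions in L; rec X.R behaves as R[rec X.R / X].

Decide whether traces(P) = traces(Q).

LTS(P): 7 reachable states
  m0 = rec X. b.b.b.X + a.(X + X + a.X) + (a.a.b.X + b.b.(X + X)) | —a→ m1, —a→ m2, —b→ m3, —b→ m4
  m1 = (rec X. b.b.b.X + a.(X + X + a.X) + (a.a.b.X + b.b.(X + X))) + (rec X. b.b.b.X + a.(X + X + a.X) + (a.a.b.X + b.b.(X + X))) + a.(rec X. b.b.b.X + a.(X + X + a.X) + (a.a.b.X + b.b.(X + X))) | —a→ m0, —a→ m1, —a→ m2, —b→ m3, —b→ m4
  m2 = a.b.(rec X. b.b.b.X + a.(X + X + a.X) + (a.a.b.X + b.b.(X + X))) | —a→ m5
  m3 = b.((rec X. b.b.b.X + a.(X + X + a.X) + (a.a.b.X + b.b.(X + X))) + (rec X. b.b.b.X + a.(X + X + a.X) + (a.a.b.X + b.b.(X + X)))) | —b→ m6
  m4 = b.b.(rec X. b.b.b.X + a.(X + X + a.X) + (a.a.b.X + b.b.(X + X))) | —b→ m5
  m5 = b.(rec X. b.b.b.X + a.(X + X + a.X) + (a.a.b.X + b.b.(X + X))) | —b→ m0
  m6 = (rec X. b.b.b.X + a.(X + X + a.X) + (a.a.b.X + b.b.(X + X))) + (rec X. b.b.b.X + a.(X + X + a.X) + (a.a.b.X + b.b.(X + X))) | —a→ m1, —a→ m2, —b→ m3, —b→ m4
LTS(Q): 7 reachable states
  n0 = rec X. a.b.b.X + a.(X + X + a.X) + (a.a.b.X + b.b.(X + X)) | —a→ n1, —a→ n2, —a→ n3, —b→ n4
  n1 = (rec X. a.b.b.X + a.(X + X + a.X) + (a.a.b.X + b.b.(X + X))) + (rec X. a.b.b.X + a.(X + X + a.X) + (a.a.b.X + b.b.(X + X))) + a.(rec X. a.b.b.X + a.(X + X + a.X) + (a.a.b.X + b.b.(X + X))) | —a→ n0, —a→ n1, —a→ n2, —a→ n3, —b→ n4
  n2 = a.b.(rec X. a.b.b.X + a.(X + X + a.X) + (a.a.b.X + b.b.(X + X))) | —a→ n5
  n3 = b.b.(rec X. a.b.b.X + a.(X + X + a.X) + (a.a.b.X + b.b.(X + X))) | —b→ n5
  n4 = b.((rec X. a.b.b.X + a.(X + X + a.X) + (a.a.b.X + b.b.(X + X))) + (rec X. a.b.b.X + a.(X + X + a.X) + (a.a.b.X + b.b.(X + X)))) | —b→ n6
  n5 = b.(rec X. a.b.b.X + a.(X + X + a.X) + (a.a.b.X + b.b.(X + X))) | —b→ n0
  n6 = (rec X. a.b.b.X + a.(X + X + a.X) + (a.a.b.X + b.b.(X + X))) + (rec X. a.b.b.X + a.(X + X + a.X) + (a.a.b.X + b.b.(X + X))) | —a→ n1, —a→ n2, —a→ n3, —b→ n4
Run σ = ⟨bbba⟩ on P: start {m0}
  [1] b ⇒ {m3, m4}
  [2] b ⇒ {m5, m6}
  [3] b ⇒ {m0, m3, m4}
  [4] a ⇒ {m1, m2}
  — P admits the full trace.
Run σ = ⟨bbba⟩ on Q: start {n0}
  [1] b ⇒ {n4}
  [2] b ⇒ {n6}
  [3] b ⇒ {n4}
  [4] a ⇒ ∅ (Q stuck)

trace-distinct — witness ⟨bbba⟩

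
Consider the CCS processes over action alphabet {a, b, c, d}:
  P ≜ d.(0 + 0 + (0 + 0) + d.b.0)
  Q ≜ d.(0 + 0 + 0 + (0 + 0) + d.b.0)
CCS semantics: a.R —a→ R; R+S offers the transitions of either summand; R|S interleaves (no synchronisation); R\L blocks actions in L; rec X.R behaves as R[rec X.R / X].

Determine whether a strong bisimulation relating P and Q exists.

Reachable graph of P (4 states):
  u0 = d.(0 + 0 + (0 + 0) + d.b.0) | ··d··> u1
  u1 = 0 + 0 + (0 + 0) + d.b.0 | ··d··> u2
  u2 = b.0 | ··b··> u3
  u3 = 0 | deadlocked
Reachable graph of Q (4 states):
  v0 = d.(0 + 0 + 0 + (0 + 0) + d.b.0) | ··d··> v1
  v1 = 0 + 0 + 0 + (0 + 0) + d.b.0 | ··d··> v2
  v2 = b.0 | ··b··> v3
  v3 = 0 | deadlocked
Bisimilarity quotient blocks:
  B0 = {u0, v0}
  B1 = {u1, v1}
  B2 = {u2, v2}
  B3 = {u3, v3}
u0 ∈ B0, v0 ∈ B0 → same block

YES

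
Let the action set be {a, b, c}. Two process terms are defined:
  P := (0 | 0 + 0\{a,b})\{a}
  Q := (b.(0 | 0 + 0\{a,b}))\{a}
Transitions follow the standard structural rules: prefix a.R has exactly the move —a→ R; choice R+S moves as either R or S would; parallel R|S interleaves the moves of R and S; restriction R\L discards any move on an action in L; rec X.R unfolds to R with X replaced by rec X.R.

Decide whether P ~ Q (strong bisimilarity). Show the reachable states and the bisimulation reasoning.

not bisimilar

P's transition system — 1 states:
  p0 = (0 | 0 + 0\{a,b})\{a} has moves (no moves)
Q's transition system — 2 states:
  q0 = (b.(0 | 0 + 0\{a,b}))\{a} has moves -b-> q1
  q1 = (0 | 0 + 0\{a,b})\{a} has moves (no moves)
Coarsest stable partition (strong bisimilarity classes):
  B0 = {p0, q1}
  B1 = {q0}
p0 ∈ B0, q0 ∈ B1 → different blocks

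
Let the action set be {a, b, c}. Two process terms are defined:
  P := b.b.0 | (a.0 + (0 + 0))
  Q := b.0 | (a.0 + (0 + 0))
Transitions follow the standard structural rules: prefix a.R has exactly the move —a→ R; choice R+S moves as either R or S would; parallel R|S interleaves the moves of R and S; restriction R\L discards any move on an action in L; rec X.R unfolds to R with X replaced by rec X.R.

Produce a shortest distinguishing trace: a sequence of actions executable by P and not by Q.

bb

P's transition system — 6 states:
  s0 = b.b.0 | (a.0 + (0 + 0)) | --a--▸ s1, --b--▸ s2
  s1 = b.b.0 | 0 | --b--▸ s3
  s2 = b.0 | (a.0 + (0 + 0)) | --a--▸ s3, --b--▸ s4
  s3 = b.0 | 0 | --b--▸ s5
  s4 = 0 | (a.0 + (0 + 0)) | --a--▸ s5
  s5 = 0 | 0 | ·
Q's transition system — 4 states:
  t0 = b.0 | (a.0 + (0 + 0)) | --a--▸ t1, --b--▸ t2
  t1 = b.0 | 0 | --b--▸ t3
  t2 = 0 | (a.0 + (0 + 0)) | --a--▸ t3
  t3 = 0 | 0 | ·
Executing bb from P (initial set {s0}):
  [1] b ⇒ {s2}
  [2] b ⇒ {s4}
  P completes σ.
Executing bb from Q (initial set {t0}):
  [1] b ⇒ {t2}
  [2] b ⇒ no successor for Q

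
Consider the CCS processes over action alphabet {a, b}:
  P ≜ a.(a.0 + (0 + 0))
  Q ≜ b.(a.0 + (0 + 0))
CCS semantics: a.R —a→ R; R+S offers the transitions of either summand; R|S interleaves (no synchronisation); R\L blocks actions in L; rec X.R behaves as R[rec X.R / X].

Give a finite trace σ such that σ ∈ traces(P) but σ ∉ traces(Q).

a

P's transition system — 3 states:
  p0 = a.(a.0 + (0 + 0)) | -a-> p1
  p1 = a.0 + (0 + 0) | -a-> p2
  p2 = 0 | deadlocked
Q's transition system — 3 states:
  q0 = b.(a.0 + (0 + 0)) | -b-> q1
  q1 = a.0 + (0 + 0) | -a-> q2
  q2 = 0 | deadlocked
Run σ = ⟨a⟩ on P: start {p0}
  after a @ step 1: {p1}
  — P admits the full trace.
Run σ = ⟨a⟩ on Q: start {q0}
  after a @ step 1: no successor for Q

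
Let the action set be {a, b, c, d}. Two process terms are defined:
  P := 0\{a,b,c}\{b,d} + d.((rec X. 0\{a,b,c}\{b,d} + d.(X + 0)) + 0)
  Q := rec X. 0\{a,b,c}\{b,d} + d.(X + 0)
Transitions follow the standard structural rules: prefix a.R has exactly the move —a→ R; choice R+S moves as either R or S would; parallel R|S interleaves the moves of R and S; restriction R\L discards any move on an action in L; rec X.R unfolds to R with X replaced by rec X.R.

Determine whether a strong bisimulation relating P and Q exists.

bisimilar

LTS(P): 2 reachable states
  p0 = 0\{a,b,c}\{b,d} + d.((rec X. 0\{a,b,c}\{b,d} + d.(X + 0)) + 0) has moves =d=> p1
  p1 = (rec X. 0\{a,b,c}\{b,d} + d.(X + 0)) + 0 has moves =d=> p1
LTS(Q): 2 reachable states
  q0 = rec X. 0\{a,b,c}\{b,d} + d.(X + 0) has moves =d=> q1
  q1 = (rec X. 0\{a,b,c}\{b,d} + d.(X + 0)) + 0 has moves =d=> q1
Partition-refinement fixed point:
  B0 = {p0, p1, q0, q1}
p0 ∈ B0, q0 ∈ B0 → same block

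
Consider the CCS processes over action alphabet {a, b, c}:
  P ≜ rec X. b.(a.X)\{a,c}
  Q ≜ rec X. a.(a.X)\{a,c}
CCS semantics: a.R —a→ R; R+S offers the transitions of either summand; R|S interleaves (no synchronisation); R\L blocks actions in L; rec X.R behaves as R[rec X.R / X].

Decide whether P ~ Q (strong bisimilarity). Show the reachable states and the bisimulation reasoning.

Reachable graph of P (2 states):
  m0 = rec X. b.(a.X)\{a,c} :: =b=> m1
  m1 = (a.(rec X. b.(a.X)\{a,c}))\{a,c} :: stopped
Reachable graph of Q (2 states):
  n0 = rec X. a.(a.X)\{a,c} :: =a=> n1
  n1 = (a.(rec X. a.(a.X)\{a,c}))\{a,c} :: stopped
Partition-refinement fixed point:
  B0 = {m0}
  B1 = {m1, n1}
  B2 = {n0}
m0 ∈ B0, n0 ∈ B2 → different blocks

not bisimilar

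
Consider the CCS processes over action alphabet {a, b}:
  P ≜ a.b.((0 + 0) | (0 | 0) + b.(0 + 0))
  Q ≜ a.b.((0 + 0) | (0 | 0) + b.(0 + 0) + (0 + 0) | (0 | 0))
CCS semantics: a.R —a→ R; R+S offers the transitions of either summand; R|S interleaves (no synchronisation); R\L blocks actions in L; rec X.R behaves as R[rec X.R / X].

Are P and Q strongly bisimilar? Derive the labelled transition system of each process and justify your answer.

P ~ Q

LTS(P): 4 reachable states
  m0 = a.b.((0 + 0) | (0 | 0) + b.(0 + 0)) has moves ··a··> m1
  m1 = b.((0 + 0) | (0 | 0) + b.(0 + 0)) has moves ··b··> m2
  m2 = (0 + 0) | (0 | 0) + b.(0 + 0) has moves ··b··> m3
  m3 = 0 + 0 has moves stopped
LTS(Q): 4 reachable states
  n0 = a.b.((0 + 0) | (0 | 0) + b.(0 + 0) + (0 + 0) | (0 | 0)) has moves ··a··> n1
  n1 = b.((0 + 0) | (0 | 0) + b.(0 + 0) + (0 + 0) | (0 | 0)) has moves ··b··> n2
  n2 = (0 + 0) | (0 | 0) + b.(0 + 0) + (0 + 0) | (0 | 0) has moves ··b··> n3
  n3 = 0 + 0 has moves stopped
Bisimilarity quotient blocks:
  B0 = {m0, n0}
  B1 = {m1, n1}
  B2 = {m2, n2}
  B3 = {m3, n3}
m0 ∈ B0, n0 ∈ B0 → same block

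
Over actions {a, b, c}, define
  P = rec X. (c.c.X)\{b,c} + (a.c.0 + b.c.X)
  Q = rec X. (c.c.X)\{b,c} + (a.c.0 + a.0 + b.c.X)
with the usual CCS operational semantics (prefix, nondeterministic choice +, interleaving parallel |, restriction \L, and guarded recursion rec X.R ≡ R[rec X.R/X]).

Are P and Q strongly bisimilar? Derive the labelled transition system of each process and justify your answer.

LTS(P): 4 reachable states
  p0 = rec X. (c.c.X)\{b,c} + (a.c.0 + b.c.X) ⊢ ··a··> p1, ··b··> p2
  p1 = c.0 ⊢ ··c··> p3
  p2 = c.(rec X. (c.c.X)\{b,c} + (a.c.0 + b.c.X)) ⊢ ··c··> p0
  p3 = 0 ⊢ ∅
LTS(Q): 4 reachable states
  q0 = rec X. (c.c.X)\{b,c} + (a.c.0 + a.0 + b.c.X) ⊢ ··a··> q1, ··a··> q2, ··b··> q3
  q1 = 0 ⊢ ∅
  q2 = c.0 ⊢ ··c··> q1
  q3 = c.(rec X. (c.c.X)\{b,c} + (a.c.0 + a.0 + b.c.X)) ⊢ ··c··> q0
Partition-refinement fixed point:
  B0 = {p0}
  B1 = {p2}
  B2 = {p1, q2}
  B3 = {p3, q1}
  B4 = {q0}
  B5 = {q3}
p0 ∈ B0, q0 ∈ B4 → different blocks

not bisimilar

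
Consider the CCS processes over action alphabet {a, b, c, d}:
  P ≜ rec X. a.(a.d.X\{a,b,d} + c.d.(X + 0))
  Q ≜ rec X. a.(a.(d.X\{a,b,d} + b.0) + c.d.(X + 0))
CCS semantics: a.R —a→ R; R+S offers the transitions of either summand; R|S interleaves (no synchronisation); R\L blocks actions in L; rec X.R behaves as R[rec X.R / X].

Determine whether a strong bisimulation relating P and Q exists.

Reachable graph of P (6 states):
  s0 = rec X. a.(a.d.X\{a,b,d} + c.d.(X + 0)) | ··a··> s1
  s1 = a.d.(rec X. a.(a.d.X\{a,b,d} + c.d.(X + 0)))\{a,b,d} + c.d.((rec X. a.(a.d.X\{a,b,d} + c.d.(X + 0))) + 0) | ··a··> s2, ··c··> s3
  s2 = d.(rec X. a.(a.d.X\{a,b,d} + c.d.(X + 0)))\{a,b,d} | ··d··> s4
  s3 = d.((rec X. a.(a.d.X\{a,b,d} + c.d.(X + 0))) + 0) | ··d··> s5
  s4 = (rec X. a.(a.d.X\{a,b,d} + c.d.(X + 0)))\{a,b,d} | ∅
  s5 = (rec X. a.(a.d.X\{a,b,d} + c.d.(X + 0))) + 0 | ··a··> s1
Reachable graph of Q (7 states):
  t0 = rec X. a.(a.(d.X\{a,b,d} + b.0) + c.d.(X + 0)) | ··a··> t1
  t1 = a.(d.(rec X. a.(a.(d.X\{a,b,d} + b.0) + c.d.(X + 0)))\{a,b,d} + b.0) + c.d.((rec X. a.(a.(d.X\{a,b,d} + b.0) + c.d.(X + 0))) + 0) | ··a··> t2, ··c··> t3
  t2 = d.(rec X. a.(a.(d.X\{a,b,d} + b.0) + c.d.(X + 0)))\{a,b,d} + b.0 | ··b··> t4, ··d··> t5
  t3 = d.((rec X. a.(a.(d.X\{a,b,d} + b.0) + c.d.(X + 0))) + 0) | ··d··> t6
  t4 = 0 | ∅
  t5 = (rec X. a.(a.(d.X\{a,b,d} + b.0) + c.d.(X + 0)))\{a,b,d} | ∅
  t6 = (rec X. a.(a.(d.X\{a,b,d} + b.0) + c.d.(X + 0))) + 0 | ··a··> t1
Bisimilarity quotient blocks:
  B0 = {s0, s5}
  B1 = {s1}
  B2 = {s2}
  B3 = {s4, t4, t5}
  B4 = {s3}
  B5 = {t0, t6}
  B6 = {t1}
  B7 = {t3}
  B8 = {t2}
s0 ∈ B0, t0 ∈ B5 → different blocks

P ≁ Q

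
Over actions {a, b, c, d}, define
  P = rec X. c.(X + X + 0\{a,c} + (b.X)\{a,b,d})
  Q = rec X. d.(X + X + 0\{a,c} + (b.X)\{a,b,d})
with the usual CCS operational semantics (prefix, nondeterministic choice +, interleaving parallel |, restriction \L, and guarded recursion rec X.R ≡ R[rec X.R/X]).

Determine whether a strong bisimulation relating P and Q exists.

P's transition system — 2 states:
  u0 = rec X. c.(X + X + 0\{a,c} + (b.X)\{a,b,d}) has moves ··c··> u1
  u1 = (rec X. c.(X + X + 0\{a,c} + (b.X)\{a,b,d})) + (rec X. c.(X + X + 0\{a,c} + (b.X)\{a,b,d})) + 0\{a,c} + (b.(rec X. c.(X + X + 0\{a,c} + (b.X)\{a,b,d})))\{a,b,d} has moves ··c··> u1
Q's transition system — 2 states:
  v0 = rec X. d.(X + X + 0\{a,c} + (b.X)\{a,b,d}) has moves ··d··> v1
  v1 = (rec X. d.(X + X + 0\{a,c} + (b.X)\{a,b,d})) + (rec X. d.(X + X + 0\{a,c} + (b.X)\{a,b,d})) + 0\{a,c} + (b.(rec X. d.(X + X + 0\{a,c} + (b.X)\{a,b,d})))\{a,b,d} has moves ··d··> v1
Coarsest stable partition (strong bisimilarity classes):
  B0 = {u0, u1}
  B1 = {v0, v1}
u0 ∈ B0, v0 ∈ B1 → different blocks

not bisimilar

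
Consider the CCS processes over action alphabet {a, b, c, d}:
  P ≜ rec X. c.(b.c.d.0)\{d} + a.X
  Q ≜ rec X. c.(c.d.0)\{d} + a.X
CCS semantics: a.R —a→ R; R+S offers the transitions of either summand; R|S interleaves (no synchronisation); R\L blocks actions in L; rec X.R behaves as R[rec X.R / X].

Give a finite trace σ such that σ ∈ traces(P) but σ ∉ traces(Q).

Reachable graph of P (4 states):
  u0 = rec X. c.(b.c.d.0)\{d} + a.X :: ··a··> u0, ··c··> u1
  u1 = (b.c.d.0)\{d} :: ··b··> u2
  u2 = (c.d.0)\{d} :: ··c··> u3
  u3 = (d.0)\{d} :: (no moves)
Reachable graph of Q (3 states):
  v0 = rec X. c.(c.d.0)\{d} + a.X :: ··a··> v0, ··c··> v1
  v1 = (c.d.0)\{d} :: ··c··> v2
  v2 = (d.0)\{d} :: (no moves)
Executing cb from P (initial set {u0}):
  [1] c ⇒ {u1}
  [2] b ⇒ {u2}
  — P admits the full trace.
Executing cb from Q (initial set {v0}):
  [1] c ⇒ {v1}
  [2] b ⇒ ∅ (Q stuck)

cb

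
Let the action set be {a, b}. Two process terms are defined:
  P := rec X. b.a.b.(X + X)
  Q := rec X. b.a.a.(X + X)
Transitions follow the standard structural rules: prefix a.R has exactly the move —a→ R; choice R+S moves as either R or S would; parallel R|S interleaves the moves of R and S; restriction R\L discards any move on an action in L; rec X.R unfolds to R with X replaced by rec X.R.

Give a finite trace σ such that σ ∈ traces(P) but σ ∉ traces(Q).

Reachable graph of P (4 states):
  u0 = rec X. b.a.b.(X + X) → --b--▸ u1
  u1 = a.b.((rec X. b.a.b.(X + X)) + (rec X. b.a.b.(X + X))) → --a--▸ u2
  u2 = b.((rec X. b.a.b.(X + X)) + (rec X. b.a.b.(X + X))) → --b--▸ u3
  u3 = (rec X. b.a.b.(X + X)) + (rec X. b.a.b.(X + X)) → --b--▸ u1
Reachable graph of Q (4 states):
  v0 = rec X. b.a.a.(X + X) → --b--▸ v1
  v1 = a.a.((rec X. b.a.a.(X + X)) + (rec X. b.a.a.(X + X))) → --a--▸ v2
  v2 = a.((rec X. b.a.a.(X + X)) + (rec X. b.a.a.(X + X))) → --a--▸ v3
  v3 = (rec X. b.a.a.(X + X)) + (rec X. b.a.a.(X + X)) → --b--▸ v1
Trace ⟨bab⟩ through P, begin at {u0}:
  [1] b ⇒ {u1}
  [2] a ⇒ {u2}
  [3] b ⇒ {u3}
  ✓ P
Trace ⟨bab⟩ through Q, begin at {v0}:
  [1] b ⇒ {v1}
  [2] a ⇒ {v2}
  [3] b ⇒ ∅  — Q cannot continue

bab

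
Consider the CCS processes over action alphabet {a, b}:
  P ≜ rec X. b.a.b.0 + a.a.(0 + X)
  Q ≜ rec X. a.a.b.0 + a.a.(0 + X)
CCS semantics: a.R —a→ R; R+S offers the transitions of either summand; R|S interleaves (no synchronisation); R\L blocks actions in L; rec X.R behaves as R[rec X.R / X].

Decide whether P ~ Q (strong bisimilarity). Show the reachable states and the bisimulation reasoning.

not bisimilar

LTS(P): 6 reachable states
  s0 = rec X. b.a.b.0 + a.a.(0 + X) → ··a··> s1, ··b··> s2
  s1 = a.(0 + (rec X. b.a.b.0 + a.a.(0 + X))) → ··a··> s3
  s2 = a.b.0 → ··a··> s4
  s3 = 0 + (rec X. b.a.b.0 + a.a.(0 + X)) → ··a··> s1, ··b··> s2
  s4 = b.0 → ··b··> s5
  s5 = 0 → ·
LTS(Q): 6 reachable states
  t0 = rec X. a.a.b.0 + a.a.(0 + X) → ··a··> t1, ··a··> t2
  t1 = a.(0 + (rec X. a.a.b.0 + a.a.(0 + X))) → ··a··> t3
  t2 = a.b.0 → ··a··> t4
  t3 = 0 + (rec X. a.a.b.0 + a.a.(0 + X)) → ··a··> t1, ··a··> t2
  t4 = b.0 → ··b··> t5
  t5 = 0 → ·
Coarsest stable partition (strong bisimilarity classes):
  B0 = {s0, s3}
  B1 = {s1}
  B2 = {s2, t2}
  B3 = {s4, t4}
  B4 = {s5, t5}
  B5 = {t0, t3}
  B6 = {t1}
s0 ∈ B0, t0 ∈ B5 → different blocks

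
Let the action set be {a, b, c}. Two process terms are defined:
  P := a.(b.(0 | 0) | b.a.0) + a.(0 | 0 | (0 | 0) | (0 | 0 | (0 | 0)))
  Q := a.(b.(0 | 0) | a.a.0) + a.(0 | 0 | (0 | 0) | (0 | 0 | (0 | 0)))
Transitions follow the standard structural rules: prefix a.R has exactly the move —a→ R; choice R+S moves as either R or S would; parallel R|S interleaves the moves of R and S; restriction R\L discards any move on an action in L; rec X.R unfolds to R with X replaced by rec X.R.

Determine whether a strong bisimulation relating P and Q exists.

LTS(P): 8 reachable states
  p0 = a.(b.(0 | 0) | b.a.0) + a.(0 | 0 | (0 | 0) | (0 | 0 | (0 | 0))) | ··a··> p1, ··a··> p2
  p1 = 0 | 0 | (0 | 0) | (0 | 0 | (0 | 0)) | deadlocked
  p2 = b.(0 | 0) | b.a.0 | ··b··> p3, ··b··> p4
  p3 = 0 | 0 | b.a.0 | ··b··> p5
  p4 = b.(0 | 0) | a.0 | ··a··> p6, ··b··> p5
  p5 = 0 | 0 | a.0 | ··a··> p7
  p6 = b.(0 | 0) | 0 | ··b··> p7
  p7 = 0 | 0 | 0 | deadlocked
LTS(Q): 8 reachable states
  q0 = a.(b.(0 | 0) | a.a.0) + a.(0 | 0 | (0 | 0) | (0 | 0 | (0 | 0))) | ··a··> q1, ··a··> q2
  q1 = 0 | 0 | (0 | 0) | (0 | 0 | (0 | 0)) | deadlocked
  q2 = b.(0 | 0) | a.a.0 | ··a··> q3, ··b··> q4
  q3 = b.(0 | 0) | a.0 | ··a··> q5, ··b··> q6
  q4 = 0 | 0 | a.a.0 | ··a··> q6
  q5 = b.(0 | 0) | 0 | ··b··> q7
  q6 = 0 | 0 | a.0 | ··a··> q7
  q7 = 0 | 0 | 0 | deadlocked
Partition-refinement fixed point:
  B0 = {p0}
  B1 = {p1, p7, q1, q7}
  B2 = {p2}
  B3 = {p3}
  B4 = {p5, q6}
  B5 = {p4, q3}
  B6 = {p6, q5}
  B7 = {q0}
  B8 = {q2}
  B9 = {q4}
p0 ∈ B0, q0 ∈ B7 → different blocks

not bisimilar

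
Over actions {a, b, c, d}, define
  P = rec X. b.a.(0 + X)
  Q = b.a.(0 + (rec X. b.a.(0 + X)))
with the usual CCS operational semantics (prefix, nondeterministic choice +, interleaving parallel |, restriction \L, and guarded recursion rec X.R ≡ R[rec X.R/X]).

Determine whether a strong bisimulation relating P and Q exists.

P's transition system — 3 states:
  s0 = rec X. b.a.(0 + X) | ··b··> s1
  s1 = a.(0 + (rec X. b.a.(0 + X))) | ··a··> s2
  s2 = 0 + (rec X. b.a.(0 + X)) | ··b··> s1
Q's transition system — 3 states:
  t0 = b.a.(0 + (rec X. b.a.(0 + X))) | ··b··> t1
  t1 = a.(0 + (rec X. b.a.(0 + X))) | ··a··> t2
  t2 = 0 + (rec X. b.a.(0 + X)) | ··b··> t1
Bisimilarity quotient blocks:
  B0 = {s0, s2, t0, t2}
  B1 = {s1, t1}
s0 ∈ B0, t0 ∈ B0 → same block

YES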